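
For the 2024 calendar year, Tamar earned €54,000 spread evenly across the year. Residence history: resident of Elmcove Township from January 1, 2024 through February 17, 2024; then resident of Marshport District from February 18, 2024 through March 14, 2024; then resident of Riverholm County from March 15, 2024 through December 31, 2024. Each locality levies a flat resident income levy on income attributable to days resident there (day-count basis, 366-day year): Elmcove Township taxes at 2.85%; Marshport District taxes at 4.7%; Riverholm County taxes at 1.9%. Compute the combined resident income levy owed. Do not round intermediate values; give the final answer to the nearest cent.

Elmcove Township, January 1 – February 17, 2024: 48 days → €54,000 × 2.85% × 48/366 = €201.8361
Marshport District, February 18 – March 14, 2024: 26 days → €54,000 × 4.7% × 26/366 = €180.2951
Riverholm County, March 15 – December 31, 2024: 292 days → €54,000 × 1.9% × 292/366 = €818.5574
Total = €1,200.6885

€1,200.69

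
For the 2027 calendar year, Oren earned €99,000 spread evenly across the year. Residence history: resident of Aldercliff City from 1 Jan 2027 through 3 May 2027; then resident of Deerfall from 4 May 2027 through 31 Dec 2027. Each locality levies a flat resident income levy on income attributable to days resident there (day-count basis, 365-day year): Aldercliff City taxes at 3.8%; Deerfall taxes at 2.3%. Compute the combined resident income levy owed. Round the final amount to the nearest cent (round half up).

€2,777.42

Aldercliff City, 1 Jan – 3 May 2027: 123 days → €99,000 × 3.8% × 123/365 = €1,267.7425
Deerfall, 4 May – 31 Dec 2027: 242 days → €99,000 × 2.3% × 242/365 = €1,509.6822
Total = €2,777.4247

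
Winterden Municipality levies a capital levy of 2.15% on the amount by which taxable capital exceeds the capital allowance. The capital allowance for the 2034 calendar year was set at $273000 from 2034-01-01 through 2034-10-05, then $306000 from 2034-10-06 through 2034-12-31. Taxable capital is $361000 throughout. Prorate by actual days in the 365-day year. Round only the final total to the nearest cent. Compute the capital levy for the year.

$1722.89

2034-01-01 to 2034-10-05: 278 days, exemption $273000 → ($361000 − $273000) × 2.15% × 278/365 = $1441.0301
2034-10-06 to 2034-12-31: 87 days, exemption $306000 → ($361000 − $306000) × 2.15% × 87/365 = $281.8562
Total = $1722.8863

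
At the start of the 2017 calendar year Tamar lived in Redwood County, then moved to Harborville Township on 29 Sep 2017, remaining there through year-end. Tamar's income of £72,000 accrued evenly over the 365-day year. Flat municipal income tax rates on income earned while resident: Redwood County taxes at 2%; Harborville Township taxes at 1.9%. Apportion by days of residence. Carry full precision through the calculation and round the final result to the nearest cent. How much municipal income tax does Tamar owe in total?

£1,421.46

Redwood County, 1 Jan – 28 Sep 2017: 271 days → £72,000 × 2% × 271/365 = £1,069.1507
Harborville Township, 29 Sep – 31 Dec 2017: 94 days → £72,000 × 1.9% × 94/365 = £352.3068
Total = £1,421.4575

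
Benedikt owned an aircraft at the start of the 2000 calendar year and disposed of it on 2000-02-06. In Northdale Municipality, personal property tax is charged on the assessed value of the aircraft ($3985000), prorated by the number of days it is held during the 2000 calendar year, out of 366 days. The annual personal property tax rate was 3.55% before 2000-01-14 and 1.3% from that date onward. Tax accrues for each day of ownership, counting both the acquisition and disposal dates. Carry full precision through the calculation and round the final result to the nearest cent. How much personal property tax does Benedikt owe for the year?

2000-01-01 to 2000-01-13: 13 days at 3.55% → $3985000 × 3.55% × 13/366 = $5024.8019
2000-01-14 to 2000-02-06: 24 days at 1.3% → $3985000 × 1.3% × 24/366 = $3397.0492
Total = $8421.8511

$8421.85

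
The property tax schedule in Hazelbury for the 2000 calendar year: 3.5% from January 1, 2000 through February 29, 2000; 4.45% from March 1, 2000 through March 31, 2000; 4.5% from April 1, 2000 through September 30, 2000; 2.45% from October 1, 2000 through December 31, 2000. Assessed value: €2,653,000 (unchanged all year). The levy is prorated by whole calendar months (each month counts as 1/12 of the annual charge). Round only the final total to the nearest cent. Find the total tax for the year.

January 1 – February 29, 2000: 2 months at 3.5% → €2,653,000 × 3.5% × 2/12 = €15,475.8333
March 1 – March 31, 2000: 1 month at 4.45% → €2,653,000 × 4.45% × 1/12 = €9,838.2083
April 1 – September 30, 2000: 6 months at 4.5% → €2,653,000 × 4.5% × 6/12 = €59,692.5000
October 1 – December 31, 2000: 3 months at 2.45% → €2,653,000 × 2.45% × 3/12 = €16,249.6250
Total = €101,256.1667

€101,256.17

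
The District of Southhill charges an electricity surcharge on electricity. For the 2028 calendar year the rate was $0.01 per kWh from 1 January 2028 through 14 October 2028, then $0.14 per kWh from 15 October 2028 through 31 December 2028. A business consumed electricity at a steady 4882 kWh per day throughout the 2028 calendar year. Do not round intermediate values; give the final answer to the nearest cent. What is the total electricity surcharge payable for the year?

1 January – 14 October 2028: 288 days × 4882 kWh/day = 1,406,016 kWh at $0.01/kWh → $14,060.16
15 October – 31 December 2028: 78 days × 4882 kWh/day = 380,796 kWh at $0.14/kWh → $53,311.44

$67,371.60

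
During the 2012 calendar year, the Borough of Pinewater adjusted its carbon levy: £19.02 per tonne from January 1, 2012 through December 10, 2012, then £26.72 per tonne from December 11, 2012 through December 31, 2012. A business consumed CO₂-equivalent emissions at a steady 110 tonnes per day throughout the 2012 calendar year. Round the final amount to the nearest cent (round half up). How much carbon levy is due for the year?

January 1 – December 10, 2012: 345 days × 110 tonnes/day = 37,950 tonnes at £19.02/tonne → £721809.00
December 11 – December 31, 2012: 21 days × 110 tonnes/day = 2,310 tonnes at £26.72/tonne → £61723.20

£783532.20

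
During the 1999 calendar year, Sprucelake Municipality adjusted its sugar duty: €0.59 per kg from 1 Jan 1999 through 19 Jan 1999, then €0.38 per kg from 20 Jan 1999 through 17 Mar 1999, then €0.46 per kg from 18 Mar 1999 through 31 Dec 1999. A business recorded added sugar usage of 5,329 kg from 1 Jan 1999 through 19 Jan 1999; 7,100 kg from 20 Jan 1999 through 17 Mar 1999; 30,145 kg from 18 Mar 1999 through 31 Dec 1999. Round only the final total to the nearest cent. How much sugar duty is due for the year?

€19,708.81

1 Jan – 19 Jan 1999: 5,329 kg at €0.59/kg → €3,144.11
20 Jan – 17 Mar 1999: 7,100 kg at €0.38/kg → €2,698.00
18 Mar – 31 Dec 1999: 30,145 kg at €0.46/kg → €13,866.70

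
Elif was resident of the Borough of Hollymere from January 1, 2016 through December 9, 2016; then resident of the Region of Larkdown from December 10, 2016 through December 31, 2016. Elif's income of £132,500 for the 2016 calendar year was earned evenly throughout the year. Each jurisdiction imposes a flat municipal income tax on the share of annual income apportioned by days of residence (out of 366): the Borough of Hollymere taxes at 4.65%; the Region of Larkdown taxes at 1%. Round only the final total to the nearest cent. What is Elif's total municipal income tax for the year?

The Borough of Hollymere, January 1 – December 9, 2016: 344 days → £132,500 × 4.65% × 344/366 = £5,790.9016
The Region of Larkdown, December 10 – December 31, 2016: 22 days → £132,500 × 1% × 22/366 = £79.6448
Total = £5,870.5464

£5,870.55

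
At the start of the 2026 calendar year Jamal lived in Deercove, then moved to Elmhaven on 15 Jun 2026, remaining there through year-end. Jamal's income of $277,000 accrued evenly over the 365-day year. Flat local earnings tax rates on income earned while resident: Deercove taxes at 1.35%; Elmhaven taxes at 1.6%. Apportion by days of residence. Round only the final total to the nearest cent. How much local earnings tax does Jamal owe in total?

$4,118.95

Deercove, 1 Jan – 14 Jun 2026: 165 days → $277,000 × 1.35% × 165/365 = $1,690.4589
Elmhaven, 15 Jun – 31 Dec 2026: 200 days → $277,000 × 1.6% × 200/365 = $2,428.4932
Total = $4,118.9521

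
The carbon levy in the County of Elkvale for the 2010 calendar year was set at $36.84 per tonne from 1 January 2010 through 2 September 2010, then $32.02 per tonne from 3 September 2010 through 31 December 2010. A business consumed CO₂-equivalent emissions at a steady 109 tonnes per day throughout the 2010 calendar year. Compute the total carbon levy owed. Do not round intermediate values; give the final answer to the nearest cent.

$1,402,633.80

1 January – 2 September 2010: 245 days × 109 tonnes/day = 26,705 tonnes at $36.84/tonne → $983,812.20
3 September – 31 December 2010: 120 days × 109 tonnes/day = 13,080 tonnes at $32.02/tonne → $418,821.60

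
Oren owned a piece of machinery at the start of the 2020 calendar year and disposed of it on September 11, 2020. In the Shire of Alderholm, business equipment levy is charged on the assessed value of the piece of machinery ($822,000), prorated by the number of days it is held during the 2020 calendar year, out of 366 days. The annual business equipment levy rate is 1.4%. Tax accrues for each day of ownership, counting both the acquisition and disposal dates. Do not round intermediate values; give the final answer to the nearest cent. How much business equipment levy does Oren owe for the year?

$8,017.87

Days held (January 1 – September 11, 2020): 255 out of 366
Tax = $822,000 × 1.4% × 255/366 = $8,017.8689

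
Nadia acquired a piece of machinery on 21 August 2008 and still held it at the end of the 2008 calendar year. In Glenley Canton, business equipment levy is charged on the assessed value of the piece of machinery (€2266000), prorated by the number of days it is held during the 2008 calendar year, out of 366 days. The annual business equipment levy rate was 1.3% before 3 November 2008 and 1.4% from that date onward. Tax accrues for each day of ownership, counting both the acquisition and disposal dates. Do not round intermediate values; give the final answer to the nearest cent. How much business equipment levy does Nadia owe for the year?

€11069.97

21 August – 2 November 2008: 74 days at 1.3% → €2266000 × 1.3% × 74/366 = €5955.9891
3 November – 31 December 2008: 59 days at 1.4% → €2266000 × 1.4% × 59/366 = €5113.9781
Total = €11069.9672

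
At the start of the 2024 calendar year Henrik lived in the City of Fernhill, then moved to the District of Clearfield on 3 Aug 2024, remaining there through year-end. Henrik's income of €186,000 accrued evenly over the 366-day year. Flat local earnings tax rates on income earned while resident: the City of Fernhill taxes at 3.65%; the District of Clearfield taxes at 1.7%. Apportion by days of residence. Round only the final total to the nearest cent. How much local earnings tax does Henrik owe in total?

The City of Fernhill, 1 Jan – 2 Aug 2024: 215 days → €186,000 × 3.65% × 215/366 = €3,988.0738
The District of Clearfield, 3 Aug – 31 Dec 2024: 151 days → €186,000 × 1.7% × 151/366 = €1,304.5410
Total = €5,292.6148

€5,292.61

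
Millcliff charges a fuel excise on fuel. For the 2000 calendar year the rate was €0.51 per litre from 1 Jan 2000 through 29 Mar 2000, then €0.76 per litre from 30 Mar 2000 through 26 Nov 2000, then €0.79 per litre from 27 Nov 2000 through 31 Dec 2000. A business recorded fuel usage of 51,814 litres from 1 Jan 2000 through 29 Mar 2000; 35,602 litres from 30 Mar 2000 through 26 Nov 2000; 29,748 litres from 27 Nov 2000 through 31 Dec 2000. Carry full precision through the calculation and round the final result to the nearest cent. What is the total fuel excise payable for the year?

€76,983.58

1 Jan – 29 Mar 2000: 51,814 litres at €0.51/litre → €26,425.14
30 Mar – 26 Nov 2000: 35,602 litres at €0.76/litre → €27,057.52
27 Nov – 31 Dec 2000: 29,748 litres at €0.79/litre → €23,500.92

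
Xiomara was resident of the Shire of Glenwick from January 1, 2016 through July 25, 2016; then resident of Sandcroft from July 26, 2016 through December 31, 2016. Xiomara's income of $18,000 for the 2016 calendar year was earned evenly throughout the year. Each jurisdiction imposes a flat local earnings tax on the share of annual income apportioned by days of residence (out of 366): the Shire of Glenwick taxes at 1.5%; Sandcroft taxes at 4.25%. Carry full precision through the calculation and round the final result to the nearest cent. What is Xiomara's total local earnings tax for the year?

$485.04

The Shire of Glenwick, January 1 – July 25, 2016: 207 days → $18,000 × 1.5% × 207/366 = $152.7049
Sandcroft, July 26 – December 31, 2016: 159 days → $18,000 × 4.25% × 159/366 = $332.3361
Total = $485.0410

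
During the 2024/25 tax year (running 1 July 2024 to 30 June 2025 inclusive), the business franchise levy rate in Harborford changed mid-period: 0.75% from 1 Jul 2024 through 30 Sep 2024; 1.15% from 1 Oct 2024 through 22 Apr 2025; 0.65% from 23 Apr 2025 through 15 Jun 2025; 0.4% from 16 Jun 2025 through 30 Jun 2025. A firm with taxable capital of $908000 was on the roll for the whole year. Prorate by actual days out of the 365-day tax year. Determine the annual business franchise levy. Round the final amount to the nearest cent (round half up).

$8575.00

1 Jul – 30 Sep 2024: 92 days at 0.75% → $908000 × 0.75% × 92/365 = $1716.4932
1 Oct 2024 – 22 Apr 2025: 204 days at 1.15% → $908000 × 1.15% × 204/365 = $5836.0767
23 Apr – 15 Jun 2025: 54 days at 0.65% → $908000 × 0.65% × 54/365 = $873.1726
16 Jun – 30 Jun 2025: 15 days at 0.4% → $908000 × 0.4% × 15/365 = $149.2603
Total = $8575.0027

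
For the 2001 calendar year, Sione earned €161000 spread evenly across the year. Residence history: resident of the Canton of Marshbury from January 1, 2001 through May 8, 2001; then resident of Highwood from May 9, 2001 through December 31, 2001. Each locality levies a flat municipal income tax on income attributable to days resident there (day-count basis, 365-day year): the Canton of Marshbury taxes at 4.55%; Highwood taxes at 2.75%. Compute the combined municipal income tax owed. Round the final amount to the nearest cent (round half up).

€5443.78

The Canton of Marshbury, January 1 – May 8, 2001: 128 days → €161000 × 4.55% × 128/365 = €2568.9425
Highwood, May 9 – December 31, 2001: 237 days → €161000 × 2.75% × 237/365 = €2874.8425
Total = €5443.7849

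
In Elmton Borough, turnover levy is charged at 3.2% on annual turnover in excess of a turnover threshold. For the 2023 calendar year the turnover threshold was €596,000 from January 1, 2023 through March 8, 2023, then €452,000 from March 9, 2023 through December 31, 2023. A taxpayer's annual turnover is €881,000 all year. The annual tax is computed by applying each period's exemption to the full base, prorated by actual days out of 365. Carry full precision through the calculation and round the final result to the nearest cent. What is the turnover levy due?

€12,882.15

January 1 – March 8, 2023: 67 days, exemption €596,000 → (€881,000 − €596,000) × 3.2% × 67/365 = €1,674.0822
March 9 – December 31, 2023: 298 days, exemption €452,000 → (€881,000 − €452,000) × 3.2% × 298/365 = €11,208.0658
Total = €12,882.1479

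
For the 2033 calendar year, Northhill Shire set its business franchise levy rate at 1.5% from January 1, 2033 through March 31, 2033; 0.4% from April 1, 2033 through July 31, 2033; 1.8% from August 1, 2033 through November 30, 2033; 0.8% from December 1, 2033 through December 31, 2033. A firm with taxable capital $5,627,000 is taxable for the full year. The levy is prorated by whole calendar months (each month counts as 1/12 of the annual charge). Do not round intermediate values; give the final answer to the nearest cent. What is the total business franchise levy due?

January 1 – March 31, 2033: 3 months at 1.5% → $5,627,000 × 1.5% × 3/12 = $21,101.2500
April 1 – July 31, 2033: 4 months at 0.4% → $5,627,000 × 0.4% × 4/12 = $7,502.6667
August 1 – November 30, 2033: 4 months at 1.8% → $5,627,000 × 1.8% × 4/12 = $33,762.0000
December 1 – December 31, 2033: 1 month at 0.8% → $5,627,000 × 0.8% × 1/12 = $3,751.3333
Total = $66,117.2500

$66,117.25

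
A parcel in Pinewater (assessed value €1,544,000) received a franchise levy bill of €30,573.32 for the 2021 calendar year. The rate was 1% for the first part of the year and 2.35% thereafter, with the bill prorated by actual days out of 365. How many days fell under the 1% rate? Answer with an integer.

100 days

Let d = days at the first rate; then 365 − d days at the second rate.
€1,544,000 × [1%·d + 2.35%·(365−d)] / 365 = €30,573.32
Solving gives d = 100, so the new rate took effect on 11 Apr 2021.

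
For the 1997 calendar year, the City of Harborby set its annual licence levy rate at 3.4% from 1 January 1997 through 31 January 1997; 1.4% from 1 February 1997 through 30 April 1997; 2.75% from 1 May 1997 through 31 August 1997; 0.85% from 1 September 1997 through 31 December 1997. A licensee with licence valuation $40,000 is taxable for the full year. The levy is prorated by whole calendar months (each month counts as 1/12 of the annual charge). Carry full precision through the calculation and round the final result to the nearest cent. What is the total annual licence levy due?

1 January – 31 January 1997: 1 month at 3.4% → $40,000 × 3.4% × 1/12 = $113.3333
1 February – 30 April 1997: 3 months at 1.4% → $40,000 × 1.4% × 3/12 = $140.0000
1 May – 31 August 1997: 4 months at 2.75% → $40,000 × 2.75% × 4/12 = $366.6667
1 September – 31 December 1997: 4 months at 0.85% → $40,000 × 0.85% × 4/12 = $113.3333
Total = $733.3333

$733.33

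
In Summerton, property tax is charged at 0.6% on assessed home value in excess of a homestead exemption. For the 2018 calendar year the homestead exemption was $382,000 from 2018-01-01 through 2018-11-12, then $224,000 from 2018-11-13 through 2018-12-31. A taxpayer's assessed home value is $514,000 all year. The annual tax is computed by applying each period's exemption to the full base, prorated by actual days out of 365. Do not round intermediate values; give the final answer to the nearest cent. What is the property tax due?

2018-01-01 to 2018-11-12: 316 days, exemption $382,000 → ($514,000 − $382,000) × 0.6% × 316/365 = $685.6767
2018-11-13 to 2018-12-31: 49 days, exemption $224,000 → ($514,000 − $224,000) × 0.6% × 49/365 = $233.5890
Total = $919.2658

$919.27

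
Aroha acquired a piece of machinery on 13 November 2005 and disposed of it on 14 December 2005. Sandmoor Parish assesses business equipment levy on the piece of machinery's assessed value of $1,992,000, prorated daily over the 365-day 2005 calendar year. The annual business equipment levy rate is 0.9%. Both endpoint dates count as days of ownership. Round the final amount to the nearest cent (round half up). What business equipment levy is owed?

$1,571.77

Days held (13 November – 14 December 2005): 32 out of 365
Tax = $1,992,000 × 0.9% × 32/365 = $1,571.7699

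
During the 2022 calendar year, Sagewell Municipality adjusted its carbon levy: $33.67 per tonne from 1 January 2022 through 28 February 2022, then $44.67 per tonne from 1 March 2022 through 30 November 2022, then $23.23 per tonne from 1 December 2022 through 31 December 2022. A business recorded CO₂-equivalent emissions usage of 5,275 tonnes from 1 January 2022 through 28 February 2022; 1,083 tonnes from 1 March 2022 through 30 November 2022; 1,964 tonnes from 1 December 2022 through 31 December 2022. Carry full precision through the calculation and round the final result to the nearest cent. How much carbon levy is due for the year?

$271,610.58

1 January – 28 February 2022: 5,275 tonnes at $33.67/tonne → $177,609.25
1 March – 30 November 2022: 1,083 tonnes at $44.67/tonne → $48,377.61
1 December – 31 December 2022: 1,964 tonnes at $23.23/tonne → $45,623.72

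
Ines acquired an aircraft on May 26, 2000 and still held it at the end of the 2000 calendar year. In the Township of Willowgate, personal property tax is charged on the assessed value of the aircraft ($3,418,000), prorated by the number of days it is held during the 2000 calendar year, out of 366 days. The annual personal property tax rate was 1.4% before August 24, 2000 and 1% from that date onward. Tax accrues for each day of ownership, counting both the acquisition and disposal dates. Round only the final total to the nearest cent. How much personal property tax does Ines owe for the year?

$23,907.32

May 26 – August 23, 2000: 90 days at 1.4% → $3,418,000 × 1.4% × 90/366 = $11,766.8852
August 24 – December 31, 2000: 130 days at 1% → $3,418,000 × 1% × 130/366 = $12,140.4372
Total = $23,907.3224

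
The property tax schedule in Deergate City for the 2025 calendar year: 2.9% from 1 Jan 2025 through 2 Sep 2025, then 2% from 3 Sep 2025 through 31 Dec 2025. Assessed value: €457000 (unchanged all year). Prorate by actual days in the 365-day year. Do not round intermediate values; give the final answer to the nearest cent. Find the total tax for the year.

€11900.78

1 Jan – 2 Sep 2025: 245 days at 2.9% → €457000 × 2.9% × 245/365 = €8895.8493
3 Sep – 31 Dec 2025: 120 days at 2% → €457000 × 2% × 120/365 = €3004.9315
Total = €11900.7808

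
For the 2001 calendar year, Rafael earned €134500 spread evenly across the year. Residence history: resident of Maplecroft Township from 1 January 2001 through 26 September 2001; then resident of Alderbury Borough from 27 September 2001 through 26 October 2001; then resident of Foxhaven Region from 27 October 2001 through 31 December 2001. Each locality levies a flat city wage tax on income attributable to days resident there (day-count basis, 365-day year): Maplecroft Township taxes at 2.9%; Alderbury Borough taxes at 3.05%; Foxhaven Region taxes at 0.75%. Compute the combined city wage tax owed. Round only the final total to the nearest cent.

€3394.19

Maplecroft Township, 1 January – 26 September 2001: 269 days → €134500 × 2.9% × 269/365 = €2874.6151
Alderbury Borough, 27 September – 26 October 2001: 30 days → €134500 × 3.05% × 30/365 = €337.1712
Foxhaven Region, 27 October – 31 December 2001: 66 days → €134500 × 0.75% × 66/365 = €182.4041
Total = €3394.1904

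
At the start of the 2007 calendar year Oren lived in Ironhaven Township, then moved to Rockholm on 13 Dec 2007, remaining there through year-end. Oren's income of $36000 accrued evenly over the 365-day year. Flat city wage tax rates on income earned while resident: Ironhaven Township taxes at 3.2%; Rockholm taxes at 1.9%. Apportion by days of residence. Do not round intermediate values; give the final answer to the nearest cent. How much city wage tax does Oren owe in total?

$1127.64

Ironhaven Township, 1 Jan – 12 Dec 2007: 346 days → $36000 × 3.2% × 346/365 = $1092.0329
Rockholm, 13 Dec – 31 Dec 2007: 19 days → $36000 × 1.9% × 19/365 = $35.6055
Total = $1127.6384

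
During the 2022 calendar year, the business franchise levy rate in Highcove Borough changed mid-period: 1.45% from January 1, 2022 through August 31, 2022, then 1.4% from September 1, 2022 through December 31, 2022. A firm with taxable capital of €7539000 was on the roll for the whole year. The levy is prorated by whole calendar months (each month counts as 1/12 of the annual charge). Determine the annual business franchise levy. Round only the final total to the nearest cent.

€108059.00

January 1 – August 31, 2022: 8 months at 1.45% → €7539000 × 1.45% × 8/12 = €72877.0000
September 1 – December 31, 2022: 4 months at 1.4% → €7539000 × 1.4% × 4/12 = €35182.0000
Total = €108059.0000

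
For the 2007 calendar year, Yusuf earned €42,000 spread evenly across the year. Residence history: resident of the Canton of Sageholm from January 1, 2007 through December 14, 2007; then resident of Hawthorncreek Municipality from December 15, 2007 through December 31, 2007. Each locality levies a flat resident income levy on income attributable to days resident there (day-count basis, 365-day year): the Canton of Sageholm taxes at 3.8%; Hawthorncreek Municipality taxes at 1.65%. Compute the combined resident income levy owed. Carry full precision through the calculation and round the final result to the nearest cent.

€1,553.94

The Canton of Sageholm, January 1 – December 14, 2007: 348 days → €42,000 × 3.8% × 348/365 = €1,521.6658
Hawthorncreek Municipality, December 15 – December 31, 2007: 17 days → €42,000 × 1.65% × 17/365 = €32.2767
Total = €1,553.9425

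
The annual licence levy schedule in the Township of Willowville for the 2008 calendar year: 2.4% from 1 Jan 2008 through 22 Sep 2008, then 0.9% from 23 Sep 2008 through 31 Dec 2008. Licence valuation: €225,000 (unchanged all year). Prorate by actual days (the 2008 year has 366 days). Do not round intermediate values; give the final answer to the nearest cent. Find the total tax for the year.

1 Jan – 22 Sep 2008: 266 days at 2.4% → €225,000 × 2.4% × 266/366 = €3,924.5902
23 Sep – 31 Dec 2008: 100 days at 0.9% → €225,000 × 0.9% × 100/366 = €553.2787
Total = €4,477.8689

€4,477.87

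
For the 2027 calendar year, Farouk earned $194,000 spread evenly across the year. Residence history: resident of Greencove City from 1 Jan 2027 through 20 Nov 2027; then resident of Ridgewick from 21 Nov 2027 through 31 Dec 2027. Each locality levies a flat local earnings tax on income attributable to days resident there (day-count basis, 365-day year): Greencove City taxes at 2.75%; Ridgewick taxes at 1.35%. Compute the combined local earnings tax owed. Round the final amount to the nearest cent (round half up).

Greencove City, 1 Jan – 20 Nov 2027: 324 days → $194,000 × 2.75% × 324/365 = $4,735.7260
Ridgewick, 21 Nov – 31 Dec 2027: 41 days → $194,000 × 1.35% × 41/365 = $294.1890
Total = $5,029.9151

$5,029.92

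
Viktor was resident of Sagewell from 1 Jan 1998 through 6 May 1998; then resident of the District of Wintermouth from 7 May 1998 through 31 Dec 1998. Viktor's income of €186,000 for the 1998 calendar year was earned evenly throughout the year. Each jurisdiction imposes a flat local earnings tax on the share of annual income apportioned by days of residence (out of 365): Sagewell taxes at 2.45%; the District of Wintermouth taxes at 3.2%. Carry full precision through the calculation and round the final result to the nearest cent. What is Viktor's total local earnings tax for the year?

Sagewell, 1 Jan – 6 May 1998: 126 days → €186,000 × 2.45% × 126/365 = €1,573.1014
The District of Wintermouth, 7 May – 31 Dec 1998: 239 days → €186,000 × 3.2% × 239/365 = €3,897.3370
Total = €5,470.4384

€5,470.44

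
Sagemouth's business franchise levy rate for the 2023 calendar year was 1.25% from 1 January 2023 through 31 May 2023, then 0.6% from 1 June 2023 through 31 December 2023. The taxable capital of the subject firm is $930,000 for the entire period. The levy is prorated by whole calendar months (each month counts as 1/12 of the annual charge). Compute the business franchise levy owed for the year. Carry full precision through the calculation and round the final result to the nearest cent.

$8,098.75

1 January – 31 May 2023: 5 months at 1.25% → $930,000 × 1.25% × 5/12 = $4,843.7500
1 June – 31 December 2023: 7 months at 0.6% → $930,000 × 0.6% × 7/12 = $3,255.0000
Total = $8,098.7500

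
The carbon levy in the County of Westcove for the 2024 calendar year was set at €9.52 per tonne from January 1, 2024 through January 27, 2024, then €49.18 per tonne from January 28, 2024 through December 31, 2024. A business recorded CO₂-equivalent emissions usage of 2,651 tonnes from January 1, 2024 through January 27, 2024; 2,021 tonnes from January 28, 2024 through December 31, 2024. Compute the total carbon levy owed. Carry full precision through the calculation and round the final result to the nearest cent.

€124,630.30

January 1 – January 27, 2024: 2,651 tonnes at €9.52/tonne → €25,237.52
January 28 – December 31, 2024: 2,021 tonnes at €49.18/tonne → €99,392.78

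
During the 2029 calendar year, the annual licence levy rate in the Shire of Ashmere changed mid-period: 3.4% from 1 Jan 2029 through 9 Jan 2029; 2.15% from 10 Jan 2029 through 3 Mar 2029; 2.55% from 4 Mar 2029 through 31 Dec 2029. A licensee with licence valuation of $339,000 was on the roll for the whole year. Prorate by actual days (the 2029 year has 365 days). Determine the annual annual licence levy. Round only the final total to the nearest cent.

1 Jan – 9 Jan 2029: 9 days at 3.4% → $339,000 × 3.4% × 9/365 = $284.2027
10 Jan – 3 Mar 2029: 53 days at 2.15% → $339,000 × 2.15% × 53/365 = $1,058.3301
4 Mar – 31 Dec 2029: 303 days at 2.55% → $339,000 × 2.55% × 303/365 = $7,176.1192
Total = $8,518.6521

$8,518.65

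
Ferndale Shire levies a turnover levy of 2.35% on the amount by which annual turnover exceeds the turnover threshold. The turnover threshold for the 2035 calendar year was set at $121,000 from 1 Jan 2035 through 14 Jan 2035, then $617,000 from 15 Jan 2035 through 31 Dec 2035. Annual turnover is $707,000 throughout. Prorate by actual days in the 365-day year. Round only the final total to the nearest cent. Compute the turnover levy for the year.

$2,562.08

1 Jan – 14 Jan 2035: 14 days, exemption $121,000 → ($707,000 − $121,000) × 2.35% × 14/365 = $528.2027
15 Jan – 31 Dec 2035: 351 days, exemption $617,000 → ($707,000 − $617,000) × 2.35% × 351/365 = $2,033.8767
Total = $2,562.0795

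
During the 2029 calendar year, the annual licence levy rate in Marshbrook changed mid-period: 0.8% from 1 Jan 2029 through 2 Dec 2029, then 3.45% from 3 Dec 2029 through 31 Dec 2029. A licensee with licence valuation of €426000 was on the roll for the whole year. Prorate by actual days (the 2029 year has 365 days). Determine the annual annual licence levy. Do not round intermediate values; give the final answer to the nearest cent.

1 Jan – 2 Dec 2029: 336 days at 0.8% → €426000 × 0.8% × 336/365 = €3137.2274
3 Dec – 31 Dec 2029: 29 days at 3.45% → €426000 × 3.45% × 29/365 = €1167.7068
Total = €4304.9342

€4304.93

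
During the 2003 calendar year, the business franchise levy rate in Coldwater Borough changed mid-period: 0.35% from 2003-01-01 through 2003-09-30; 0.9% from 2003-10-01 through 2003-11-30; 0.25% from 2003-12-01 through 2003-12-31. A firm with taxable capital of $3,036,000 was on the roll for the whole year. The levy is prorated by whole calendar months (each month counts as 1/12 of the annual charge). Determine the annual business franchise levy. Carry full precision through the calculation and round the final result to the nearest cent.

2003-01-01 to 2003-09-30: 9 months at 0.35% → $3,036,000 × 0.35% × 9/12 = $7,969.5000
2003-10-01 to 2003-11-30: 2 months at 0.9% → $3,036,000 × 0.9% × 2/12 = $4,554.0000
2003-12-01 to 2003-12-31: 1 month at 0.25% → $3,036,000 × 0.25% × 1/12 = $632.5000
Total = $13,156.0000

$13,156.00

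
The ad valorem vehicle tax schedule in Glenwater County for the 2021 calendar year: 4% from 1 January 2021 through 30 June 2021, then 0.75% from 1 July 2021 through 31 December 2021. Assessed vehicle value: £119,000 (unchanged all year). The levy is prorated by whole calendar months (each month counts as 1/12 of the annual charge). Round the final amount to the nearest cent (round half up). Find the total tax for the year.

£2,826.25

1 January – 30 June 2021: 6 months at 4% → £119,000 × 4% × 6/12 = £2,380.0000
1 July – 31 December 2021: 6 months at 0.75% → £119,000 × 0.75% × 6/12 = £446.2500
Total = £2,826.2500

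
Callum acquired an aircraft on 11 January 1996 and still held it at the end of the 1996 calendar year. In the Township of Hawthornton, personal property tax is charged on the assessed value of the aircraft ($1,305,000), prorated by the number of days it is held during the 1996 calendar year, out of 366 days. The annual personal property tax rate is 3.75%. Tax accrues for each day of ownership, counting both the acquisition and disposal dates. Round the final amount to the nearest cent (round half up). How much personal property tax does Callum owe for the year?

$47,600.41

Days held (11 January – 31 December 1996): 356 out of 366
Tax = $1,305,000 × 3.75% × 356/366 = $47,600.4098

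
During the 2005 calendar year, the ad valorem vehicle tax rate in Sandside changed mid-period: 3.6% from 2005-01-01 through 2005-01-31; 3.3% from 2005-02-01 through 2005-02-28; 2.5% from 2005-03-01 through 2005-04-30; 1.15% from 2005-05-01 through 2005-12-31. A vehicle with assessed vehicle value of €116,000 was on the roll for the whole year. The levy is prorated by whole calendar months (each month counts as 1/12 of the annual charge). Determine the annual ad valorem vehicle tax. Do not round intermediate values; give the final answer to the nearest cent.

€2,039.67

2005-01-01 to 2005-01-31: 1 month at 3.6% → €116,000 × 3.6% × 1/12 = €348.0000
2005-02-01 to 2005-02-28: 1 month at 3.3% → €116,000 × 3.3% × 1/12 = €319.0000
2005-03-01 to 2005-04-30: 2 months at 2.5% → €116,000 × 2.5% × 2/12 = €483.3333
2005-05-01 to 2005-12-31: 8 months at 1.15% → €116,000 × 1.15% × 8/12 = €889.3333
Total = €2,039.6667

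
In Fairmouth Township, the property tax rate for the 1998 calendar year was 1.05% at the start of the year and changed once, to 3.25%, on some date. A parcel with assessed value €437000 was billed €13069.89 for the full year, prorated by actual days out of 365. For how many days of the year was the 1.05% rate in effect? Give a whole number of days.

43 days

Let d = days at the first rate; then 365 − d days at the second rate.
€437000 × [1.05%·d + 3.25%·(365−d)] / 365 = €13069.89
Solving gives d = 43, so the new rate took effect on 13 February 1998.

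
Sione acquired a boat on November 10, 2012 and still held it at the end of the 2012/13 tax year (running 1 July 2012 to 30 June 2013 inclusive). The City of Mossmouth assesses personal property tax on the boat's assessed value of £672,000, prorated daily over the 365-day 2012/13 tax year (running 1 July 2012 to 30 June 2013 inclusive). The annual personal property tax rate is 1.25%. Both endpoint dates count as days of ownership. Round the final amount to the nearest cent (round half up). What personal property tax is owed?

Days held (November 10, 2012 – June 30, 2013): 233 out of 365
Tax = £672,000 × 1.25% × 233/365 = £5,362.1918

£5,362.19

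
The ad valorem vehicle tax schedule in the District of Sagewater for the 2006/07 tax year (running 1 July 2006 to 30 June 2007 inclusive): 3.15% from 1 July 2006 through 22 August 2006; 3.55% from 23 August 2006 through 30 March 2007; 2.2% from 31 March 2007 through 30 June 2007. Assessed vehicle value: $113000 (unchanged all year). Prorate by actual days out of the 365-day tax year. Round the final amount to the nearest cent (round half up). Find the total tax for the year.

$3561.36

1 July – 22 August 2006: 53 days at 3.15% → $113000 × 3.15% × 53/365 = $516.8589
23 August 2006 – 30 March 2007: 220 days at 3.55% → $113000 × 3.55% × 220/365 = $2417.8904
31 March – 30 June 2007: 92 days at 2.2% → $113000 × 2.2% × 92/365 = $626.6082
Total = $3561.3575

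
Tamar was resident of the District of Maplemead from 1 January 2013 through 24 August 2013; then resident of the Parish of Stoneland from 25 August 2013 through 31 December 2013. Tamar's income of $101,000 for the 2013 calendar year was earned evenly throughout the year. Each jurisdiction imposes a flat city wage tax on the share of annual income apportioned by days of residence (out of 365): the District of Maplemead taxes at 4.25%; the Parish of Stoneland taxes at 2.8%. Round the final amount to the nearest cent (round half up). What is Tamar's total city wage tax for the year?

The District of Maplemead, 1 January – 24 August 2013: 236 days → $101,000 × 4.25% × 236/365 = $2,775.4247
The Parish of Stoneland, 25 August – 31 December 2013: 129 days → $101,000 × 2.8% × 129/365 = $999.4849
Total = $3,774.9096

$3,774.91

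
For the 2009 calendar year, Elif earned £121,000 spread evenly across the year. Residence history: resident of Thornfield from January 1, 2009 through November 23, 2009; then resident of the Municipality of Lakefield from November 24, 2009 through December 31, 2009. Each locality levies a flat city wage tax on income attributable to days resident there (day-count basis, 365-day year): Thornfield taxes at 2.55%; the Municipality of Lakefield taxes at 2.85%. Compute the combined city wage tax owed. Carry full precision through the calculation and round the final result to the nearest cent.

Thornfield, January 1 – November 23, 2009: 327 days → £121,000 × 2.55% × 327/365 = £2,764.2699
The Municipality of Lakefield, November 24 – December 31, 2009: 38 days → £121,000 × 2.85% × 38/365 = £359.0219
Total = £3,123.2918

£3,123.29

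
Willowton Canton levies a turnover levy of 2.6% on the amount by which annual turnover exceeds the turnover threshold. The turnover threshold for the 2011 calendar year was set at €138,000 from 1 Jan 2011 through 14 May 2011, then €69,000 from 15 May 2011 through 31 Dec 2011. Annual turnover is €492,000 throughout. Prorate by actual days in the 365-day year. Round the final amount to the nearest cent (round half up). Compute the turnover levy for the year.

€10,339.38

1 Jan – 14 May 2011: 134 days, exemption €138,000 → (€492,000 − €138,000) × 2.6% × 134/365 = €3,379.0027
15 May – 31 Dec 2011: 231 days, exemption €69,000 → (€492,000 − €69,000) × 2.6% × 231/365 = €6,960.3781
Total = €10,339.3808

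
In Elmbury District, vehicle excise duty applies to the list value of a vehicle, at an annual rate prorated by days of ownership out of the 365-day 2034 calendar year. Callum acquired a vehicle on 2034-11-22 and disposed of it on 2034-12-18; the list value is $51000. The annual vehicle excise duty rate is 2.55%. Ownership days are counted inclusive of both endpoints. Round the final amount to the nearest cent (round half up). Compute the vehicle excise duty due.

$96.20

Days held (2034-11-22 to 2034-12-18): 27 out of 365
Tax = $51000 × 2.55% × 27/365 = $96.2014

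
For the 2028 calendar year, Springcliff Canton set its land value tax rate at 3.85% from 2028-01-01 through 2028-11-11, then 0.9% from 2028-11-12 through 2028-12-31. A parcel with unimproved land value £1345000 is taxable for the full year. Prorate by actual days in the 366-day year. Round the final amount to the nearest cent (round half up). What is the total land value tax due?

£46362.08

2028-01-01 to 2028-11-11: 316 days at 3.85% → £1345000 × 3.85% × 316/366 = £44708.3880
2028-11-12 to 2028-12-31: 50 days at 0.9% → £1345000 × 0.9% × 50/366 = £1653.6885
Total = £46362.0765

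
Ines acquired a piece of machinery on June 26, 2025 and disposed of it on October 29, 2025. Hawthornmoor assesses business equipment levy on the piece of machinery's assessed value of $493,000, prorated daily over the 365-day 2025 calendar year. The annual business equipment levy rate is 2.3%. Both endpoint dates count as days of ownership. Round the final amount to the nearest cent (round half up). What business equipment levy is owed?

Days held (June 26 – October 29, 2025): 126 out of 365
Tax = $493,000 × 2.3% × 126/365 = $3,914.2849

$3,914.28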